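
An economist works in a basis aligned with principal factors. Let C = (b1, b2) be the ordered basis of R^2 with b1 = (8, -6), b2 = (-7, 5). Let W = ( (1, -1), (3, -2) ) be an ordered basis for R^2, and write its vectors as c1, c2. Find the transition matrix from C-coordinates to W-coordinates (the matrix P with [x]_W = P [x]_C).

[[2, -1], [2, -2]]

Column j of P is [bj]_W, since P maps C-coordinates to W-coordinates.
Expressing b1 in W: b1 = 2c1 + 2c2, so column 1 of P is (2, 2).
Doing the same for each bj gives P = [[2, -1], [2, -2]].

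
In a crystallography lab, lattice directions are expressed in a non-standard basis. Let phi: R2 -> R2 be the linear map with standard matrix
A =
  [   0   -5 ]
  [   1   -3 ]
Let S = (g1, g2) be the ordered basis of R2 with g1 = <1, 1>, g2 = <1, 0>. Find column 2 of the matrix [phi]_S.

<1, -1>

Compute phi(g2) = A g2 = <0, 1> in standard coordinates.
Then write this in S-coordinates: solve for y in y_1 g1 + y_2 g2 = <0, 1>.
This gives y = <1, -1>, which is column 2 of [phi]_S.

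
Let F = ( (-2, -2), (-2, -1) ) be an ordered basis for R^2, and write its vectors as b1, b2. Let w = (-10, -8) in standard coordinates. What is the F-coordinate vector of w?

(3, 2)

[w]_F is the unique c with M c = w, where M has columns b1, b2.
System: -2c_1 - 2c_2 = -10, -2c_1 - c_2 = -8; solving gives c_1 = 3, c_2 = 2.
Check: 3b1 + 2b2 = (-10, -8).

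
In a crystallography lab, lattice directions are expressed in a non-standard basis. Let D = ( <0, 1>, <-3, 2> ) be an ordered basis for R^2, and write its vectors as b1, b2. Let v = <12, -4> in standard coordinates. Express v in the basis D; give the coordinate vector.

<4, -4>

Write v = c_1 b1 + c_2 b2 and solve for the c_i.
System: 0c_1 - 3c_2 = 12, c_1 + 2c_2 = -4; solving gives c_1 = 4, c_2 = -4.
Check: 4b1 - 4b2 = <12, -4>.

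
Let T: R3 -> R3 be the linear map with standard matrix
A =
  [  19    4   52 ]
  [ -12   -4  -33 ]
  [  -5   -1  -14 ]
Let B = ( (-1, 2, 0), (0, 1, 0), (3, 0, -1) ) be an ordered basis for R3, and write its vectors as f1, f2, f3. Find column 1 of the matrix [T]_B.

(2, 0, -3)

Column 1 of [T]_B is the B-coordinate vector of T(f1).
In standard coordinates T(f1) = A f1 = (-11, 4, 3).
Converting to B: (-11, 4, 3) = 2f1 + 0·f2 - 3f3, so the coordinate vector is (2, 0, -3).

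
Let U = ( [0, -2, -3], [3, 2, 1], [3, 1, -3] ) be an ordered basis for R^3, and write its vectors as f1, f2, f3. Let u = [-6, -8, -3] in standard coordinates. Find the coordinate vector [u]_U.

[3, 0, -2]

Write u = c_1 f1 + ... + c_3 f3 and solve for the c_i.
Gaussian elimination on [M | u] yields c = (3, 0, -2).
Check: 3f1 + 0·f2 - 2f3 = [-6, -8, -3].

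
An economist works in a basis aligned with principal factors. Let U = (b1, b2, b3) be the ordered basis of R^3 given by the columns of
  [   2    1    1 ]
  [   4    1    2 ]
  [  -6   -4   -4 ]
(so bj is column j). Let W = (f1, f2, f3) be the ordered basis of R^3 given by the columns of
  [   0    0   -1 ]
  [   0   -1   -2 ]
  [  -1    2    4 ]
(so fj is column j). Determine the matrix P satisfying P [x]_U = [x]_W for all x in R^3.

[[-2, 2, 0], [0, 1, 0], [-2, -1, -1]]

Column j of P is [bj]_W, since P maps U-coordinates to W-coordinates.
Expressing b1 in W: b1 = -2f1 + 0·f2 - 2f3, so column 1 of P is [-2, 0, -2].
Doing the same for each bj gives P = [[-2, 2, 0], [0, 1, 0], [-2, -1, -1]].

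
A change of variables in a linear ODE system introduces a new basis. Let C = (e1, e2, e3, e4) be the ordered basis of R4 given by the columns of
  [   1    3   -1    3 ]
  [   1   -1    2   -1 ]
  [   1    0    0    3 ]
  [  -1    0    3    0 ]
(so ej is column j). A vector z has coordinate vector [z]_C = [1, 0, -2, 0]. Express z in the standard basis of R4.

The coordinates say z = e1 + 0·e2 - 2e3 + 0·e4; adding the scaled basis vectors gives [3, -3, 1, -7].

[3, -3, 1, -7]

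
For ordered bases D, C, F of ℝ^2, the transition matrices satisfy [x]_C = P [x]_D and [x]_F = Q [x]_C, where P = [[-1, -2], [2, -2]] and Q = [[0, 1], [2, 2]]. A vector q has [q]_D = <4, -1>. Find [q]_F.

First [q]_C = P [q]_D = <-2, 10>.
Then [q]_F = Q [q]_C = <10, 16>.

<10, 16>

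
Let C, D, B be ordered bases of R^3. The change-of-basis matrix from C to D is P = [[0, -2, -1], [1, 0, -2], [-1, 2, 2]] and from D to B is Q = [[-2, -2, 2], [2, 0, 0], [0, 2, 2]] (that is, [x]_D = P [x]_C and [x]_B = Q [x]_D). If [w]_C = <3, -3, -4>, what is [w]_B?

First [w]_D = P [w]_C = <10, 11, -17>.
Then [w]_B = Q [w]_D = <-76, 20, -12>.

<-76, 20, -12>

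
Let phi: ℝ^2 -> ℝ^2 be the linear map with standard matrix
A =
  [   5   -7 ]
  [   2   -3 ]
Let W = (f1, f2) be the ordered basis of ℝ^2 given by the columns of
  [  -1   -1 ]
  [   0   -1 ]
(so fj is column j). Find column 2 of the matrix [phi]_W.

Compute phi(f2) = A f2 = (2, 1) in standard coordinates.
Then write this in W-coordinates: solve for y in y_1 f1 + y_2 f2 = (2, 1).
This gives y = (-1, -1), which is column 2 of [phi]_W.

(-1, -1)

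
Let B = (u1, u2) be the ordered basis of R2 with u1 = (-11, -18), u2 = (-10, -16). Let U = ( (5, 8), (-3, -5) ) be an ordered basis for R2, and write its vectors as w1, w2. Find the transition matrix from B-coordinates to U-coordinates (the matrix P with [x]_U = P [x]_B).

Take x = uj: its B-coordinates are the j-th standard unit vector, so P e_j — column j of P — equals [uj]_U.
u1 = -w1 + 2w2, giving column 1 = (-1, 2); repeating for each j gives P = [[-1, -2], [2, 0]].

[[-1, -2], [2, 0]]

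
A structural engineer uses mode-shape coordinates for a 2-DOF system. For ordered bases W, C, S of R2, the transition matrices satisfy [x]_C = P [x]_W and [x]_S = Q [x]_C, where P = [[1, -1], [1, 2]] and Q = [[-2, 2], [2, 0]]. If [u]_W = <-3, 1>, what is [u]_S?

<6, -8>

Apply P to get C-coordinates <-4, -1>, then Q to get S-coordinates.
The result is [u]_S = <6, -8>.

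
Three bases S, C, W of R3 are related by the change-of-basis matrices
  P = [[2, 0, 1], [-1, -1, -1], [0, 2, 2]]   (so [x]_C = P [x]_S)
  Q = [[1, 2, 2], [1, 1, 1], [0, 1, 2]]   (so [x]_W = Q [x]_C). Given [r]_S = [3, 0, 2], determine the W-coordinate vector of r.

[6, 7, 3]

Apply P to get C-coordinates [8, -5, 4], then Q to get W-coordinates.
The result is [r]_W = [6, 7, 3].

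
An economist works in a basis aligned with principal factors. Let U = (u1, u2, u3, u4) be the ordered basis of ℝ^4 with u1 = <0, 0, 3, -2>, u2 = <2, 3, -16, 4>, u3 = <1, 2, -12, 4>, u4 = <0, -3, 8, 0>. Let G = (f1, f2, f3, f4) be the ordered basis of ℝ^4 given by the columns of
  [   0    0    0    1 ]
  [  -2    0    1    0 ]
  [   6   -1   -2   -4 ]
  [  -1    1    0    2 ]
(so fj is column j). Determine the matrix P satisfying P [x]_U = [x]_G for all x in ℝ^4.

[[1, -2, -2, 2], [-1, -2, 0, 2], [2, -1, -2, 1], [0, 2, 1, 0]]

Let M have columns uj and N have columns fj. Then for every x, N [x]_G = x = M [x]_U, so P = N^(-1) M.
Since det N = -1, N^(-1) has integer entries; multiplying gives P = [[1, -2, -2, 2], [-1, -2, 0, 2], [2, -1, -2, 1], [0, 2, 1, 0]].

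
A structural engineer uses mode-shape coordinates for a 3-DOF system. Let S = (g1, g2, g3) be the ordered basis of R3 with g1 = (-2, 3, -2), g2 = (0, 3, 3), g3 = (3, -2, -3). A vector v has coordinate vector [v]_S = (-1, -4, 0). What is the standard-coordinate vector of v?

(2, -15, -10)

By definition v = -g1 - 4g2 + 0·g3.
Summing componentwise gives (2, -15, -10).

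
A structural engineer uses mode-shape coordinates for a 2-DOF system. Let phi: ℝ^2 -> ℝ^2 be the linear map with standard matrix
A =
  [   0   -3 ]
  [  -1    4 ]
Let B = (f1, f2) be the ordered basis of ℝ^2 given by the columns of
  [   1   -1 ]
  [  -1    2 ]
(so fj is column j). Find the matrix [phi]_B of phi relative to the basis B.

[[1, -3], [-2, 3]]

Let P have columns f1, f2. Then [phi]_B = P^(-1) A P.
Here det P = 1, so P^(-1) is integer; computing A P first and then P^(-1)(A P) gives [[1, -3], [-2, 3]].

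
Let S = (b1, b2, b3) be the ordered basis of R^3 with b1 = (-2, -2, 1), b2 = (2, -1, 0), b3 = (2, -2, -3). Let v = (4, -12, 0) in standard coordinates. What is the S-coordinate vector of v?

(3, 4, 1)

Write v = c_1 b1 + ... + c_3 b3 and solve for the c_i.
Row-reducing the augmented matrix [M | v] gives c = (3, 4, 1).
Check: 3b1 + 4b2 + b3 = (4, -12, 0).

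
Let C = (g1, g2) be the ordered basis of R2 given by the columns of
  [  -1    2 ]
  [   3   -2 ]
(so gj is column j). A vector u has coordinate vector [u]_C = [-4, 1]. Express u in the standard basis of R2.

[6, -14]

The coordinates say u = -4g1 + g2; adding the scaled basis vectors gives [6, -14].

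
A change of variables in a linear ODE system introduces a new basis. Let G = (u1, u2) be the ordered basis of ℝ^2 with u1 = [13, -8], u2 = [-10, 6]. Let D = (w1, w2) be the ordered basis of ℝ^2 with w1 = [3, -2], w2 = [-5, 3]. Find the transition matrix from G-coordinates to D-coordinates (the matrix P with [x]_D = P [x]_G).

Take x = uj: its G-coordinates are the j-th standard unit vector, so P e_j — column j of P — equals [uj]_D.
u1 = w1 - 2w2, giving column 1 = [1, -2]; repeating for each j gives P = [[1, 0], [-2, 2]].

[[1, 0], [-2, 2]]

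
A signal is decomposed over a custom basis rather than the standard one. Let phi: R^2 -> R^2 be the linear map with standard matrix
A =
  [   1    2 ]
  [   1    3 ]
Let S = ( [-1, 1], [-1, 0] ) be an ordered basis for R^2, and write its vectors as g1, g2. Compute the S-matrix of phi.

[[2, -1], [-3, 2]]

Let P have columns g1, g2. Then [phi]_S = P^(-1) A P.
Here det P = 1, so P^(-1) is integer; computing A P first and then P^(-1)(A P) gives [[2, -1], [-3, 2]].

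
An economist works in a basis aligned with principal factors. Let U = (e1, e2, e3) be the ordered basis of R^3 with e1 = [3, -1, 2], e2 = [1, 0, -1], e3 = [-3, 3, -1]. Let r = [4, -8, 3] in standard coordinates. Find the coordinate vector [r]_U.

We seek scalars with c_1 e1 + ... + c_3 e3 = r; equivalently solve M c = r where the columns of M are e1, ..., e3.
Gaussian elimination on [M | r] yields c = (-1, -2, -3).
Check: -e1 - 2e2 - 3e3 = [4, -8, 3].

[-1, -2, -3]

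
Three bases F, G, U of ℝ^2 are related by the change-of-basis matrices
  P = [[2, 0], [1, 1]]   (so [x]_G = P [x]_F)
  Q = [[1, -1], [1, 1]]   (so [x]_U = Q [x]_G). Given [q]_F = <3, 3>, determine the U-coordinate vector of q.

<0, 12>

Composing the changes, [q]_U = Q P [q]_F.
Q P = [[1, -1], [3, 1]]; applying this to <3, 3> gives <0, 12>.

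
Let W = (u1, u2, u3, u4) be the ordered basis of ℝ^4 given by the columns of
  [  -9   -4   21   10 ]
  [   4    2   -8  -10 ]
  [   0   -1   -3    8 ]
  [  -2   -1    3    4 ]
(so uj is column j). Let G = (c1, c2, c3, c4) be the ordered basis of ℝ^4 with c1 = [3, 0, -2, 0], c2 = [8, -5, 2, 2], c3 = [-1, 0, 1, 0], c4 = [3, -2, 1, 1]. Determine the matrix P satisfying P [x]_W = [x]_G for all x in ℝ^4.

[[-1, -1, 2, -2], [0, 0, 2, 2], [0, -2, -2, 0], [-2, -1, -1, 0]]

Column j of P is [uj]_G, since P maps W-coordinates to G-coordinates.
Expressing u1 in G: u1 = -c1 + 0·c2 + 0·c3 - 2c4, so column 1 of P is [-1, 0, 0, -2].
Doing the same for each uj gives P = [[-1, -1, 2, -2], [0, 0, 2, 2], [0, -2, -2, 0], [-2, -1, -1, 0]].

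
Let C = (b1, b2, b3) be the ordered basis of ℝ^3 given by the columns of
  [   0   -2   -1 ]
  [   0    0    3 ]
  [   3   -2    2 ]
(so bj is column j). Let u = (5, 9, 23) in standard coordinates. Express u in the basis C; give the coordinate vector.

[u]_C is the unique c with M c = u, where M has columns b1, ..., b3.
Solving this 3x3 system gives c = (3, -4, 3).
Check: 3b1 - 4b2 + 3b3 = (5, 9, 23).

(3, -4, 3)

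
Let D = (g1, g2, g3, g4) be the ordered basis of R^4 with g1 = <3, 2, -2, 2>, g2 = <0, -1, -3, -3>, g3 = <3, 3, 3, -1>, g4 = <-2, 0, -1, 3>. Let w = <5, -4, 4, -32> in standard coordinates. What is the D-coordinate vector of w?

<-3, 4, 2, -4>

[w]_D is the unique c with M c = w, where M has columns g1, ..., g4.
Gaussian elimination on [M | w] yields c = (-3, 4, 2, -4).
Check: -3g1 + 4g2 + 2g3 - 4g4 = <5, -4, 4, -32>.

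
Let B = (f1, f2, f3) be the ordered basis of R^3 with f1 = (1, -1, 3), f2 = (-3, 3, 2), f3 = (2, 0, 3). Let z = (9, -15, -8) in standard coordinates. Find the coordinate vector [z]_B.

[z]_B is the unique c with M c = z, where M has columns f1, ..., f3.
Row-reducing the augmented matrix [M | z] gives c = (3, -4, -3).
Check: 3f1 - 4f2 - 3f3 = (9, -15, -8).

(3, -4, -3)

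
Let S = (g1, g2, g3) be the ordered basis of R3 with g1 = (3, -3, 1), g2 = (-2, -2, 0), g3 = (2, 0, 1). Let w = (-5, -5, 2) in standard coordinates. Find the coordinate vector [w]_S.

(-1, 4, 3)

[w]_S is the unique c with M c = w, where M has columns g1, ..., g3.
Solving this 3x3 system gives c = (-1, 4, 3).
Check: -g1 + 4g2 + 3g3 = (-5, -5, 2).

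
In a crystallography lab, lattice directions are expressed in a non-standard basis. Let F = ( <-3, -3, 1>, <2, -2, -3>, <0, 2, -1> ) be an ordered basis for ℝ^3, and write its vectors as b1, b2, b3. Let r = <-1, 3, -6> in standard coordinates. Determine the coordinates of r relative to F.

Write r = c_1 b1 + ... + c_3 b3 and solve for the c_i.
Solving this 3x3 system gives c = (1, 1, 4).
Check: b1 + b2 + 4b3 = <-1, 3, -6>.

<1, 1, 4>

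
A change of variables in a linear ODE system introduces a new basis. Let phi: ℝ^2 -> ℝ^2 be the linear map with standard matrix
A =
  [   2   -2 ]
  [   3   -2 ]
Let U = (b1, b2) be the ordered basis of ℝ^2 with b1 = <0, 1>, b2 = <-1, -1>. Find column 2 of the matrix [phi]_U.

Compute phi(b2) = A b2 = <0, -1> in standard coordinates.
Then write this in U-coordinates: solve for y in y_1 b1 + y_2 b2 = <0, -1>.
This gives y = <-1, 0>, which is column 2 of [phi]_U.

<-1, 0>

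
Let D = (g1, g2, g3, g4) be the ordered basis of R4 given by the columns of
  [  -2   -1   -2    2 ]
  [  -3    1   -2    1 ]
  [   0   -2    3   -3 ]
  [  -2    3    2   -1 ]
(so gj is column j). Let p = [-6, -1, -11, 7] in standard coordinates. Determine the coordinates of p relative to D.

[2, 4, 0, 1]

[p]_D is the unique c with M c = p, where M has columns g1, ..., g4.
Solving this 4x4 system gives c = (2, 4, 0, 1).
Check: 2g1 + 4g2 + 0·g3 + g4 = [-6, -1, -11, 7].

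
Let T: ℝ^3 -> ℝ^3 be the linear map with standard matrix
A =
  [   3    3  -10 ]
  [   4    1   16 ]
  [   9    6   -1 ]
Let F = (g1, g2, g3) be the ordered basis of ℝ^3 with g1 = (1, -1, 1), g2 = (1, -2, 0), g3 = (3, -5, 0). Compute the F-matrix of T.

With P the matrix whose columns are g1, ..., g3, [T]_F = P^(-1) A P.
Column by column: T(g1) = A g1 = (-10, 19, 2); its F-coordinates (2, -3, -3) give column 1.
Continuing for each basis vector yields [T]_F = [[2, -3, -3], [-3, 3, 3], [-3, -1, -2]].

[[2, -3, -3], [-3, 3, 3], [-3, -1, -2]]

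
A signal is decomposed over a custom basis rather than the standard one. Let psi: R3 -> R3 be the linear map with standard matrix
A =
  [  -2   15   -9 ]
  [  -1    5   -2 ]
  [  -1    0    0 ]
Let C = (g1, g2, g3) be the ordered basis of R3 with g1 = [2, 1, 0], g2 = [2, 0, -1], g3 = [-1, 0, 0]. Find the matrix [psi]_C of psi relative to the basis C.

[[3, 0, 1], [2, 2, -1], [-1, -1, -2]]

With P the matrix whose columns are g1, ..., g3, [psi]_C = P^(-1) A P.
Column by column: psi(g1) = A g1 = [11, 3, -2]; its C-coordinates [3, 2, -1] give column 1.
Continuing for each basis vector yields [psi]_C = [[3, 0, 1], [2, 2, -1], [-1, -1, -2]].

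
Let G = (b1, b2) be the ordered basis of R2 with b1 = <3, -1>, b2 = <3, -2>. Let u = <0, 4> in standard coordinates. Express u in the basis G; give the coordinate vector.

[u]_G is the unique c with M c = u, where M has columns b1, b2.
System: 3c_1 + 3c_2 = 0, -c_1 - 2c_2 = 4; solving gives c_1 = 4, c_2 = -4.
Check: 4b1 - 4b2 = <0, 4>.

<4, -4>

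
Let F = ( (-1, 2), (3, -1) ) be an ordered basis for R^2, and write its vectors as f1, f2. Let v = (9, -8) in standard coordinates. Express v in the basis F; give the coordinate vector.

(-3, 2)

[v]_F is the unique c with M c = v, where M has columns f1, f2.
System: -c_1 + 3c_2 = 9, 2c_1 - c_2 = -8; solving gives c_1 = -3, c_2 = 2.
Check: -3f1 + 2f2 = (9, -8).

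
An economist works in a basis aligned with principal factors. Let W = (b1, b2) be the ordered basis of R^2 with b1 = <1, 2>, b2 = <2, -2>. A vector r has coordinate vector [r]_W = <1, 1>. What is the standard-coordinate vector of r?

<3, 0>

The coordinates say r = b1 + b2; adding the scaled basis vectors gives <3, 0>.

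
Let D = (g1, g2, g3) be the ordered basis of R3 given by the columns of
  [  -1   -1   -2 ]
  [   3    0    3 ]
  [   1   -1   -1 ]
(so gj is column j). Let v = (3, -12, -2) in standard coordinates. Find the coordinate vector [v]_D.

[v]_D is the unique c with M c = v, where M has columns g1, ..., g3.
Solving this 3x3 system gives c = (-1, 4, -3).
Check: -g1 + 4g2 - 3g3 = (3, -12, -2).

(-1, 4, -3)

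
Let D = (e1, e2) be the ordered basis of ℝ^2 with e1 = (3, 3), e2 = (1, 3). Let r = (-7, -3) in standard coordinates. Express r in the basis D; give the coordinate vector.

We seek scalars with c_1 e1 + c_2 e2 = r; equivalently solve M c = r where the columns of M are e1, e2.
System: 3c_1 + c_2 = -7, 3c_1 + 3c_2 = -3; solving gives c_1 = -3, c_2 = 2.
Check: -3e1 + 2e2 = (-7, -3).

(-3, 2)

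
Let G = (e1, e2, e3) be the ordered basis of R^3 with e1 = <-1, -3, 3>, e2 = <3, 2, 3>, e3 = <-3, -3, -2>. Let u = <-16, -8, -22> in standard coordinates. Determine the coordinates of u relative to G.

[u]_G is the unique c with M c = u, where M has columns e1, ..., e3.
Gaussian elimination on [M | u] yields c = (-2, -4, 2).
Check: -2e1 - 4e2 + 2e3 = <-16, -8, -22>.

<-2, -4, 2>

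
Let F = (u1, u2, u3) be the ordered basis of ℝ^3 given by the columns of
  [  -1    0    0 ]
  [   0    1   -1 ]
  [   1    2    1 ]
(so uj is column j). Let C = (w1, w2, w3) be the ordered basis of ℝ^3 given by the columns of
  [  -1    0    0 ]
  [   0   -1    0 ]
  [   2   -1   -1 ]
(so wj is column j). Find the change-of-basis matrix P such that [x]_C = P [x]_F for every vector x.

Take x = uj: its F-coordinates are the j-th standard unit vector, so P e_j — column j of P — equals [uj]_C.
u1 = w1 + 0·w2 + w3, giving column 1 = (1, 0, 1); repeating for each j gives P = [[1, 0, 0], [0, -1, 1], [1, -1, -2]].

[[1, 0, 0], [0, -1, 1], [1, -1, -2]]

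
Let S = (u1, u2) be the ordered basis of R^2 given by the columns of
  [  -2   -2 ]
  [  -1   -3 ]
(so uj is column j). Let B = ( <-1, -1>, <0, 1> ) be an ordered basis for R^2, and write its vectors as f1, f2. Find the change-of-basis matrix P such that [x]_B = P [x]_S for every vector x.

[[2, 2], [1, -1]]

Column j of P is [uj]_B, since P maps S-coordinates to B-coordinates.
Expressing u1 in B: u1 = 2f1 + f2, so column 1 of P is <2, 1>.
Doing the same for each uj gives P = [[2, 2], [1, -1]].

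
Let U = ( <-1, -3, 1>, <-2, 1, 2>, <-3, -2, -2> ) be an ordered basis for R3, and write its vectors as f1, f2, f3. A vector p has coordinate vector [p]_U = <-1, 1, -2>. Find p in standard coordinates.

The coordinates say p = -f1 + f2 - 2f3; adding the scaled basis vectors gives <5, 8, 5>.

<5, 8, 5>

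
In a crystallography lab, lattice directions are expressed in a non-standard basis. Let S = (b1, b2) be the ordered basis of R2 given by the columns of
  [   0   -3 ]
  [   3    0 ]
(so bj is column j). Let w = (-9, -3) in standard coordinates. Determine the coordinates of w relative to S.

[w]_S is the unique c with M c = w, where M has columns b1, b2.
System: 0c_1 - 3c_2 = -9, 3c_1 + 0c_2 = -3; solving gives c_1 = -1, c_2 = 3.
Check: -b1 + 3b2 = (-9, -3).

(-1, 3)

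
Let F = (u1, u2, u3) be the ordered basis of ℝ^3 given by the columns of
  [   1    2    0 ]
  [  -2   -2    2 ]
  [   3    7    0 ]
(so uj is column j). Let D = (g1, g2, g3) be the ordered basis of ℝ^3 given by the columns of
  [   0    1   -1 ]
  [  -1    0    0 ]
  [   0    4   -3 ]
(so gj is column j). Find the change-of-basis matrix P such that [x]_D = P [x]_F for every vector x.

Take x = uj: its F-coordinates are the j-th standard unit vector, so P e_j — column j of P — equals [uj]_D.
u1 = 2g1 + 0·g2 - g3, giving column 1 = [2, 0, -1]; repeating for each j gives P = [[2, 2, -2], [0, 1, 0], [-1, -1, 0]].

[[2, 2, -2], [0, 1, 0], [-1, -1, 0]]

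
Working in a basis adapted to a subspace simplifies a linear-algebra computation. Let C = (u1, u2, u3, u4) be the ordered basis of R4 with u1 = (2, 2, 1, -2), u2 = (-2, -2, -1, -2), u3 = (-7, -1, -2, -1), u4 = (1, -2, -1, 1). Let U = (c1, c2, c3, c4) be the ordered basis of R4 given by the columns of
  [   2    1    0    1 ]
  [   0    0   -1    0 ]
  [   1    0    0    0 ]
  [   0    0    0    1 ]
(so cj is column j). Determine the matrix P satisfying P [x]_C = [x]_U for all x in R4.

[[1, -1, -2, -1], [2, 2, -2, 2], [-2, 2, 1, 2], [-2, -2, -1, 1]]

Let M have columns uj and N have columns cj. Then for every x, N [x]_U = x = M [x]_C, so P = N^(-1) M.
Since det N = -1, N^(-1) has integer entries; multiplying gives P = [[1, -1, -2, -1], [2, 2, -2, 2], [-2, 2, 1, 2], [-2, -2, -1, 1]].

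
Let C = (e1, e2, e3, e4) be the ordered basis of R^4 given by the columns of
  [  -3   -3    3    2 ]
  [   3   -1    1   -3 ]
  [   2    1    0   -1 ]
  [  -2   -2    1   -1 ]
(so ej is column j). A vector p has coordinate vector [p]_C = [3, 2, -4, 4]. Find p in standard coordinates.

[-19, -9, 4, -18]

By definition p = 3e1 + 2e2 - 4e3 + 4e4.
Summing componentwise gives [-19, -9, 4, -18].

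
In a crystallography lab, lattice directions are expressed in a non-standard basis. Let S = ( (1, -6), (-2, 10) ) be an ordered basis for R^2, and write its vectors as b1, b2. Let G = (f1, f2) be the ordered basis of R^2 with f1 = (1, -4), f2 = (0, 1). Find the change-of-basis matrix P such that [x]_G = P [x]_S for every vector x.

[[1, -2], [-2, 2]]

Take x = bj: its S-coordinates are the j-th standard unit vector, so P e_j — column j of P — equals [bj]_G.
b1 = f1 - 2f2, giving column 1 = (1, -2); repeating for each j gives P = [[1, -2], [-2, 2]].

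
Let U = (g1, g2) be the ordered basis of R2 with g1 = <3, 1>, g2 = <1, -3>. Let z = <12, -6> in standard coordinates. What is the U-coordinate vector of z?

Write z = c_1 g1 + c_2 g2 and solve for the c_i.
System: 3c_1 + c_2 = 12, c_1 - 3c_2 = -6; solving gives c_1 = 3, c_2 = 3.
Check: 3g1 + 3g2 = <12, -6>.

<3, 3>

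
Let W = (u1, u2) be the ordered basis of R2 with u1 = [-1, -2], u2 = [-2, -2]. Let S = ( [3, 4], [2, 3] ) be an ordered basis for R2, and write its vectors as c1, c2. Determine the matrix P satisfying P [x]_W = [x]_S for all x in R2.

[[1, -2], [-2, 2]]

Column j of P is [uj]_S, since P maps W-coordinates to S-coordinates.
Expressing u1 in S: u1 = c1 - 2c2, so column 1 of P is [1, -2].
Doing the same for each uj gives P = [[1, -2], [-2, 2]].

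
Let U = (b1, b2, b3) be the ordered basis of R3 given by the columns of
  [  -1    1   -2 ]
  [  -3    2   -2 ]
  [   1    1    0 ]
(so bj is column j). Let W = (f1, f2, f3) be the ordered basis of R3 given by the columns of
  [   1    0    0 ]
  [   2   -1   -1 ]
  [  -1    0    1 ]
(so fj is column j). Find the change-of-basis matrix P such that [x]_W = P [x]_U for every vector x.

Column j of P is [bj]_W, since P maps U-coordinates to W-coordinates.
Expressing b1 in W: b1 = -f1 + f2 + 0·f3, so column 1 of P is [-1, 1, 0].
Doing the same for each bj gives P = [[-1, 1, -2], [1, -2, 0], [0, 2, -2]].

[[-1, 1, -2], [1, -2, 0], [0, 2, -2]]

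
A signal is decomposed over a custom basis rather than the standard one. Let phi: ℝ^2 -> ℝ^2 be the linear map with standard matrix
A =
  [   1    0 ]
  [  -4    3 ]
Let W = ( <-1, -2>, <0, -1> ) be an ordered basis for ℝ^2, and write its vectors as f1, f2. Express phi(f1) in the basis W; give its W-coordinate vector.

<1, 0>

Compute phi(f1) = A f1 = <-1, -2> in standard coordinates.
Then write this in W-coordinates: solve for y in y_1 f1 + y_2 f2 = <-1, -2>.
This gives y = <1, 0>, which is column 1 of [phi]_W.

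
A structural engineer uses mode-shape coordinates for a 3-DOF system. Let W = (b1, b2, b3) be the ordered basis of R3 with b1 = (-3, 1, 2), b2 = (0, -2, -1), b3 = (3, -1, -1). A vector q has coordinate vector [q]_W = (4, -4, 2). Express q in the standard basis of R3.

(-6, 10, 10)

q = M [q]_W, where M has columns b1, ..., b3.
Carrying out the matrix-vector product, q = (-6, 10, 10).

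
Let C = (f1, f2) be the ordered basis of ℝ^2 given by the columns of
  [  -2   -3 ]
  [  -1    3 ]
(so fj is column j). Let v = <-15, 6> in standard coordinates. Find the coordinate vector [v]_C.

<3, 3>

[v]_C is the unique c with M c = v, where M has columns f1, f2.
System: -2c_1 - 3c_2 = -15, -c_1 + 3c_2 = 6; solving gives c_1 = 3, c_2 = 3.
Check: 3f1 + 3f2 = <-15, 6>.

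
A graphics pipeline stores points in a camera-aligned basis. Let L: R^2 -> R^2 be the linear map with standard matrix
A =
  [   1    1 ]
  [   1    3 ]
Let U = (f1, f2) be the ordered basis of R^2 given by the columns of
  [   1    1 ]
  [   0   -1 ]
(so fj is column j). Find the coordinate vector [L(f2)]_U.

Column 2 of [L]_U is the U-coordinate vector of L(f2).
In standard coordinates L(f2) = A f2 = (0, -2).
Converting to U: (0, -2) = -2f1 + 2f2, so the coordinate vector is (-2, 2).

(-2, 2)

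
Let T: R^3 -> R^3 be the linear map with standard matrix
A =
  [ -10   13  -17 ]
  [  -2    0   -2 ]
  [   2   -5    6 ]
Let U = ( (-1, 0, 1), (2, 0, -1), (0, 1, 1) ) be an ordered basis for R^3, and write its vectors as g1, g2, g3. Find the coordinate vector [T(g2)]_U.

Compute T(g2) = A g2 = (-3, -2, -2) in standard coordinates.
Then write this in U-coordinates: solve for y in y_1 g1 + ... + y_3 g3 = (-3, -2, -2).
This gives y = (-3, -3, -2), which is column 2 of [T]_U.

(-3, -3, -2)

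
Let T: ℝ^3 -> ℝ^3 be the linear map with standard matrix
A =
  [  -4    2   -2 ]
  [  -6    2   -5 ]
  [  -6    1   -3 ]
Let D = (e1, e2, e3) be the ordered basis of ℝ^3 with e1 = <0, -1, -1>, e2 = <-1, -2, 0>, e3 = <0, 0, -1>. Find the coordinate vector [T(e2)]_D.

Compute T(e2) = A e2 = <0, 2, 4> in standard coordinates.
Then write this in D-coordinates: solve for y in y_1 e1 + ... + y_3 e3 = <0, 2, 4>.
This gives y = <-2, 0, -2>, which is column 2 of [T]_D.

<-2, 0, -2>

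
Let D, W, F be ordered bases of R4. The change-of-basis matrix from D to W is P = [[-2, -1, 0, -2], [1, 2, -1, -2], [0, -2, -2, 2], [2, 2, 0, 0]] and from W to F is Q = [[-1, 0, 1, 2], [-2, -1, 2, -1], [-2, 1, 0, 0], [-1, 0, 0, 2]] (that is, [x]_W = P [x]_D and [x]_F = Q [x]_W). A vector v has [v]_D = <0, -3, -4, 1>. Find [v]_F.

Apply P to get W-coordinates <1, -4, 16, -6>, then Q to get F-coordinates.
The result is [v]_F = <3, 40, -6, -13>.

<3, 40, -6, -13>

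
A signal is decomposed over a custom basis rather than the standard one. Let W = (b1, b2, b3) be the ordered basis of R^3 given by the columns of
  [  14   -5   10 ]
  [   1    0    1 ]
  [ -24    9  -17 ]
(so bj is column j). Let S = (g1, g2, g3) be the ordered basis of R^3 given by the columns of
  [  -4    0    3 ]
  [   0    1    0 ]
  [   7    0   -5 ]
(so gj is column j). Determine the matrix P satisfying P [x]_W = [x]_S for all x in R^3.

Let M have columns bj and N have columns gj. Then for every x, N [x]_S = x = M [x]_W, so P = N^(-1) M.
Since det N = -1, N^(-1) has integer entries; multiplying gives P = [[-2, 2, -1], [1, 0, 1], [2, 1, 2]].

[[-2, 2, -1], [1, 0, 1], [2, 1, 2]]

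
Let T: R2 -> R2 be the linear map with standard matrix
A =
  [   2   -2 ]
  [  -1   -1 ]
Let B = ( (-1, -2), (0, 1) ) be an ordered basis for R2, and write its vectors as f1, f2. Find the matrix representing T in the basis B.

[[-2, 2], [-1, 3]]

The j-th column of [T]_B is [T(fj)]_B.
T(f1) = A f1 = (2, 3) = -2f1 - f2, so column 1 is (-2, -1).
Repeating for f2 and assembling the columns gives [[-2, 2], [-1, 3]].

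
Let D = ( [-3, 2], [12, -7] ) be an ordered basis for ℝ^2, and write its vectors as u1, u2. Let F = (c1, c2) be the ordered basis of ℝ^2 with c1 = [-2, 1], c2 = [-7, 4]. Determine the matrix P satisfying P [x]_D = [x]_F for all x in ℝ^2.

Column j of P is [uj]_F, since P maps D-coordinates to F-coordinates.
Expressing u1 in F: u1 = -2c1 + c2, so column 1 of P is [-2, 1].
Doing the same for each uj gives P = [[-2, 1], [1, -2]].

[[-2, 1], [1, -2]]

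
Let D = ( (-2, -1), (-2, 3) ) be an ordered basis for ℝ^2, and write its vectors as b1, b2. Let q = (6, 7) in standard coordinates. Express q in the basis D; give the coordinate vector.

(-4, 1)

[q]_D is the unique c with M c = q, where M has columns b1, b2.
System: -2c_1 - 2c_2 = 6, -c_1 + 3c_2 = 7; solving gives c_1 = -4, c_2 = 1.
Check: -4b1 + b2 = (6, 7).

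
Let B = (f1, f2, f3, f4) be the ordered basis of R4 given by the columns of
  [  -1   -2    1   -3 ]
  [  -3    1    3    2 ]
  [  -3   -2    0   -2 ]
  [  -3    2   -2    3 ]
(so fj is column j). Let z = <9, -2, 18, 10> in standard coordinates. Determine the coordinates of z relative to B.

[z]_B is the unique c with M c = z, where M has columns f1, ..., f4.
Gaussian elimination on [M | z] yields c = (-4, -1, -3, -2).
Check: -4f1 - f2 - 3f3 - 2f4 = <9, -2, 18, 10>.

<-4, -1, -3, -2>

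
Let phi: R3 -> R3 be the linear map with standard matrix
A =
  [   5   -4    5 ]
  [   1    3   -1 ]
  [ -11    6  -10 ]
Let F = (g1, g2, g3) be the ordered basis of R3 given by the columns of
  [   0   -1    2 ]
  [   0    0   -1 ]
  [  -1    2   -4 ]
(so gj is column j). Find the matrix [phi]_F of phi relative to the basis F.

Let P have columns g1, ..., g3. Then [phi]_F = P^(-1) A P.
Here det P = -1, so P^(-1) is integer; computing A P first and then P^(-1)(A P) gives [[0, -1, 0], [3, 1, 0], [-1, 3, -3]].

[[0, -1, 0], [3, 1, 0], [-1, 3, -3]]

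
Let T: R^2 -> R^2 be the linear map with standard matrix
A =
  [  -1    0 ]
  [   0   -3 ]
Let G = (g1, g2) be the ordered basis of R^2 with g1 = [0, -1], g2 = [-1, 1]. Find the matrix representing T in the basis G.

[[-3, 2], [0, -1]]

Let P have columns g1, g2. Then [T]_G = P^(-1) A P.
Here det P = -1, so P^(-1) is integer; computing A P first and then P^(-1)(A P) gives [[-3, 2], [0, -1]].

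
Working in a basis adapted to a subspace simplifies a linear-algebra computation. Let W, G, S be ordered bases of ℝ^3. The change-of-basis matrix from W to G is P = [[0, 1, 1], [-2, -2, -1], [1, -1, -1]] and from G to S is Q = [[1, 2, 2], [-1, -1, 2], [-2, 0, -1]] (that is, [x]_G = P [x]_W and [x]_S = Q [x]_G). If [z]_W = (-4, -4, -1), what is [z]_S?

Apply P to get G-coordinates (-5, 17, 1), then Q to get S-coordinates.
The result is [z]_S = (31, -10, 9).

(31, -10, 9)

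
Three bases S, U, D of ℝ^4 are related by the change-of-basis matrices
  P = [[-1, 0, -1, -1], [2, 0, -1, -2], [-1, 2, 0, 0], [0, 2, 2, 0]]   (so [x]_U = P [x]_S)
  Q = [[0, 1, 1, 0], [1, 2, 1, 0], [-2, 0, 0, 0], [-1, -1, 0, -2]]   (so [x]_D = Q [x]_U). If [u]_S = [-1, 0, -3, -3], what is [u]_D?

First [u]_U = P [u]_S = [7, 7, 1, -6].
Then [u]_D = Q [u]_U = [8, 22, -14, -2].

[8, 22, -14, -2]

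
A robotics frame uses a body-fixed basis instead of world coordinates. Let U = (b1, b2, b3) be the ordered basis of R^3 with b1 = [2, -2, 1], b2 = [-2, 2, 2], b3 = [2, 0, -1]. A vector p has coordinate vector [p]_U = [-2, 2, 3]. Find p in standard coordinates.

By definition p = -2b1 + 2b2 + 3b3.
Summing componentwise gives [-2, 8, -1].

[-2, 8, -1]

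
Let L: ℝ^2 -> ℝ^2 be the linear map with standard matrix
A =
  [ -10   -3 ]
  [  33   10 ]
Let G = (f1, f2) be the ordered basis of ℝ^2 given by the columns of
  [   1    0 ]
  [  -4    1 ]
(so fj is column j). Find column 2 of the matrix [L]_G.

[-3, -2]

Compute L(f2) = A f2 = [-3, 10] in standard coordinates.
Then write this in G-coordinates: solve for y in y_1 f1 + y_2 f2 = [-3, 10].
This gives y = [-3, -2], which is column 2 of [L]_G.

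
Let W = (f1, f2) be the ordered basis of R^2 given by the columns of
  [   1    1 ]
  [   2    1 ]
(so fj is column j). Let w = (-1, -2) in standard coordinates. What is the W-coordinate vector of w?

[w]_W is the unique c with M c = w, where M has columns f1, f2.
System: c_1 + c_2 = -1, 2c_1 + c_2 = -2; solving gives c_1 = -1, c_2 = 0.
Check: -f1 + 0·f2 = (-1, -2).

(-1, 0)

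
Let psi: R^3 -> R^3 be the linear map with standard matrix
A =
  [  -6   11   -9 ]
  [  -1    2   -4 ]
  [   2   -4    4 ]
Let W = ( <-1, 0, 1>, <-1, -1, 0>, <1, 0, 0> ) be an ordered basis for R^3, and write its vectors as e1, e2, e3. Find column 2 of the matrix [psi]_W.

Column 2 of [psi]_W is the W-coordinate vector of psi(e2).
In standard coordinates psi(e2) = A e2 = <-5, -1, 2>.
Converting to W: <-5, -1, 2> = 2e1 + e2 - 2e3, so the coordinate vector is <2, 1, -2>.

<2, 1, -2>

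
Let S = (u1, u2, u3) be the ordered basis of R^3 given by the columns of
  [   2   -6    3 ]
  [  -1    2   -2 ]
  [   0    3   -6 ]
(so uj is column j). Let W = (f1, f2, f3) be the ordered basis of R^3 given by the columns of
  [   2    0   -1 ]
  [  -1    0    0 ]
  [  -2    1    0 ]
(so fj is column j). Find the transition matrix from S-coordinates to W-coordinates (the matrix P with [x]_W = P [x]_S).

Let M have columns uj and N have columns fj. Then for every x, N [x]_W = x = M [x]_S, so P = N^(-1) M.
Since det N = 1, N^(-1) has integer entries; multiplying gives P = [[1, -2, 2], [2, -1, -2], [0, 2, 1]].

[[1, -2, 2], [2, -1, -2], [0, 2, 1]]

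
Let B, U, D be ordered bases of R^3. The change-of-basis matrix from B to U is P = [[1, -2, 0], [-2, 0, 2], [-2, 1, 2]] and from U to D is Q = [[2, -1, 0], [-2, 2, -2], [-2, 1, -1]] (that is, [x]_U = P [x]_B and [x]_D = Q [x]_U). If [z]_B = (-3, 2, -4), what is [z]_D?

Composing the changes, [z]_D = Q P [z]_B.
Q P = [[4, -4, -2], [-2, 2, 0], [-2, 3, 0]]; applying this to (-3, 2, -4) gives (-12, 10, 12).

(-12, 10, 12)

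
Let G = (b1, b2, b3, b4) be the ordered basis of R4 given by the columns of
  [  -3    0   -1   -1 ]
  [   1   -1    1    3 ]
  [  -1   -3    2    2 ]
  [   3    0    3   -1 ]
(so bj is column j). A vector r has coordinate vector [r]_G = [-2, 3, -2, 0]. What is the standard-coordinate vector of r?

The coordinates say r = -2b1 + 3b2 - 2b3 + 0·b4; adding the scaled basis vectors gives [8, -7, -11, -12].

[8, -7, -11, -12]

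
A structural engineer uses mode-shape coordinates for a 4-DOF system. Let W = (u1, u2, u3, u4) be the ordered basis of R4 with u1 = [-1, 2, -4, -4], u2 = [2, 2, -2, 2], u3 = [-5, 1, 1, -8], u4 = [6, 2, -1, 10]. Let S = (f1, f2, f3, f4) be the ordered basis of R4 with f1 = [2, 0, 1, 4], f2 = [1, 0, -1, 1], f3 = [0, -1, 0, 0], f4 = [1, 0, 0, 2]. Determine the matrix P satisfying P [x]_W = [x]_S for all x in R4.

[[-2, 0, -1, 1], [2, 2, -2, 2], [-2, -2, -1, -2], [1, 0, -1, 2]]

Take x = uj: its W-coordinates are the j-th standard unit vector, so P e_j — column j of P — equals [uj]_S.
u1 = -2f1 + 2f2 - 2f3 + f4, giving column 1 = [-2, 2, -2, 1]; repeating for each j gives P = [[-2, 0, -1, 1], [2, 2, -2, 2], [-2, -2, -1, -2], [1, 0, -1, 2]].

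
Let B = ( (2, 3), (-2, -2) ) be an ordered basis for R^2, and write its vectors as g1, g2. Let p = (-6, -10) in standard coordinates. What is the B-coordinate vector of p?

[p]_B is the unique c with M c = p, where M has columns g1, g2.
System: 2c_1 - 2c_2 = -6, 3c_1 - 2c_2 = -10; solving gives c_1 = -4, c_2 = -1.
Check: -4g1 - g2 = (-6, -10).

(-4, -1)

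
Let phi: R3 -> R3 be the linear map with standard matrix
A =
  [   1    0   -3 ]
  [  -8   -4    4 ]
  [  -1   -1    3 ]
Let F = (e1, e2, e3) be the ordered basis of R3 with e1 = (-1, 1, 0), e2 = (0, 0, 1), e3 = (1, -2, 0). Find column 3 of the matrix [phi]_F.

(-2, 1, -1)

Column 3 of [phi]_F is the F-coordinate vector of phi(e3).
In standard coordinates phi(e3) = A e3 = (1, 0, 1).
Converting to F: (1, 0, 1) = -2e1 + e2 - e3, so the coordinate vector is (-2, 1, -1).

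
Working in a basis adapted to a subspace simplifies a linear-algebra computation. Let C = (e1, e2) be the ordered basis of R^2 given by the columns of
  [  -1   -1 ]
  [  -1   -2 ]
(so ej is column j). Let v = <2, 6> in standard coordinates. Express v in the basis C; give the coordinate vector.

<2, -4>

We seek scalars with c_1 e1 + c_2 e2 = v; equivalently solve M c = v where the columns of M are e1, e2.
System: -c_1 - c_2 = 2, -c_1 - 2c_2 = 6; solving gives c_1 = 2, c_2 = -4.
Check: 2e1 - 4e2 = <2, 6>.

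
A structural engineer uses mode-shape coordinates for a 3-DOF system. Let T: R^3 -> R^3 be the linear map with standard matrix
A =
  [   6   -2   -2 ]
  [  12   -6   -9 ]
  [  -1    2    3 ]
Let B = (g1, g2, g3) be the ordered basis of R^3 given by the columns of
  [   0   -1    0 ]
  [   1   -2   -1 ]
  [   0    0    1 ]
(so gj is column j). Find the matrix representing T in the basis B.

Let P have columns g1, ..., g3. Then [T]_B = P^(-1) A P.
Here det P = 1, so P^(-1) is integer; computing A P first and then P^(-1)(A P) gives [[0, 1, -2], [2, 2, 0], [2, -3, 1]].

[[0, 1, -2], [2, 2, 0], [2, -3, 1]]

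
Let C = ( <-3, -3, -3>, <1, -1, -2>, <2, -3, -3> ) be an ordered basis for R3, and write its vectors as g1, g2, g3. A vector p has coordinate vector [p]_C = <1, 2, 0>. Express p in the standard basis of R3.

By definition p = g1 + 2g2 + 0·g3.
Summing componentwise gives <-1, -5, -7>.

<-1, -5, -7>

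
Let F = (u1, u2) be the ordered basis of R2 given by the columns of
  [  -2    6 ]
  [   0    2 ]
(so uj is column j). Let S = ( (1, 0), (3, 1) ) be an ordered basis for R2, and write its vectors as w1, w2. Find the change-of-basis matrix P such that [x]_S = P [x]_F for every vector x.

Let M have columns uj and N have columns wj. Then for every x, N [x]_S = x = M [x]_F, so P = N^(-1) M.
Since det N = 1, N^(-1) has integer entries; multiplying gives P = [[-2, 0], [0, 2]].

[[-2, 0], [0, 2]]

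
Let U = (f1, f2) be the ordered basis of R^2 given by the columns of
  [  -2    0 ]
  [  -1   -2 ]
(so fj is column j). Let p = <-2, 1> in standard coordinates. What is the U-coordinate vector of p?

Write p = c_1 f1 + c_2 f2 and solve for the c_i.
System: -2c_1 + 0c_2 = -2, -c_1 - 2c_2 = 1; solving gives c_1 = 1, c_2 = -1.
Check: f1 - f2 = <-2, 1>.

<1, -1>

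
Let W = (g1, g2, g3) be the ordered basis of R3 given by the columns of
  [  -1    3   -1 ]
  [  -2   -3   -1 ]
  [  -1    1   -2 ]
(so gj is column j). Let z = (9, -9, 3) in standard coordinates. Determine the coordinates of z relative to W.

(0, 3, 0)

We seek scalars with c_1 g1 + ... + c_3 g3 = z; equivalently solve M c = z where the columns of M are g1, ..., g3.
Gaussian elimination on [M | z] yields c = (0, 3, 0).
Check: 0·g1 + 3g2 + 0·g3 = (9, -9, 3).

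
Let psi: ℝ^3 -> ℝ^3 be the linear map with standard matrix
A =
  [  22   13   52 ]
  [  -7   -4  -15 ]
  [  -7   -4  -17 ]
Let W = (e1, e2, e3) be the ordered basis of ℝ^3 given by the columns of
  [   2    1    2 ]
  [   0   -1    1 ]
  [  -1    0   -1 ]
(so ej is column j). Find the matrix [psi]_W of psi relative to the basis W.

The j-th column of [psi]_W is [psi(ej)]_W.
psi(e1) = A e1 = <-8, 1, 3> = -2e1 - 2e2 - e3, so column 1 is <-2, -2, -1>.
Repeating for e2, e3 and assembling the columns gives [[-2, 3, 1], [-2, 3, 3], [-1, 0, 0]].

[[-2, 3, 1], [-2, 3, 3], [-1, 0, 0]]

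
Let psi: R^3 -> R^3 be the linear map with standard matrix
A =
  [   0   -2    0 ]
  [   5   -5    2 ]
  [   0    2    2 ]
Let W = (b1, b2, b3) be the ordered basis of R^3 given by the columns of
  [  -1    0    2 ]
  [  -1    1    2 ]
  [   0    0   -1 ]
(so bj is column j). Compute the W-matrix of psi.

With P the matrix whose columns are b1, ..., b3, [psi]_W = P^(-1) A P.
Column by column: psi(b1) = A b1 = [2, 0, -2]; its W-coordinates [2, -2, 2] give column 1.
Continuing for each basis vector yields [psi]_W = [[2, -2, 0], [-2, -3, 2], [2, -2, -2]].

[[2, -2, 0], [-2, -3, 2], [2, -2, -2]]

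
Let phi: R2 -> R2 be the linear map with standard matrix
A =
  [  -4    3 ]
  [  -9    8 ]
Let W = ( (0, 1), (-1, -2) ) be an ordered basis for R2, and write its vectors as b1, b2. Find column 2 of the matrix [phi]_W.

(-3, 2)

Compute phi(b2) = A b2 = (-2, -7) in standard coordinates.
Then write this in W-coordinates: solve for y in y_1 b1 + y_2 b2 = (-2, -7).
This gives y = (-3, 2), which is column 2 of [phi]_W.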